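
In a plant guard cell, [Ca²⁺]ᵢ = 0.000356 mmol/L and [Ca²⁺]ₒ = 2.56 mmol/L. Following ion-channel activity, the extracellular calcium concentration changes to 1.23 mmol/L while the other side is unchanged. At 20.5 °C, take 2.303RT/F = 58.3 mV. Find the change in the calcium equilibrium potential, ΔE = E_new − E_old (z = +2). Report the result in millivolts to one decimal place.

E_old = (58.3/2)·log₁₀(2.56/0.000356) = 112.43 mV
E_new = (58.3/2)·log₁₀(1.23/0.000356) = 103.15 mV
ΔE = 103.15 − (112.43) = -9.28 mV

-9.3 mV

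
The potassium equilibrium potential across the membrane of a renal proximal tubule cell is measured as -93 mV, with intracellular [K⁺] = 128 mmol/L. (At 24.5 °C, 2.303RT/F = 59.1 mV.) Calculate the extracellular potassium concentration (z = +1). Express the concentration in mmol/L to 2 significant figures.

3.4 mmol/L

Nernst: E = (59.1/1) · log₁₀([out]/[in]), so log₁₀([out]/[in]) = -93.0 × 1 / 59.1 = -1.5736.
[out]/[in] = 10^(-1.5736) = 0.02669.
[out] = 0.02669 × 128 = 3.417 mmol/L.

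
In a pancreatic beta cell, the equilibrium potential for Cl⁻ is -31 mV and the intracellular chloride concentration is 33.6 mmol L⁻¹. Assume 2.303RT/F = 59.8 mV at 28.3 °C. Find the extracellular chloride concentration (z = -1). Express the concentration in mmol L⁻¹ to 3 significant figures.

111 mmol L⁻¹

Nernst: E = (59.8/-1) · log₁₀([out]/[in]), so log₁₀([out]/[in]) = -31.0 × -1 / 59.8 = 0.5184.
[out]/[in] = 10^(0.5184) = 3.299.
[out] = 3.299 × 33.6 = 110.8 mmol L⁻¹.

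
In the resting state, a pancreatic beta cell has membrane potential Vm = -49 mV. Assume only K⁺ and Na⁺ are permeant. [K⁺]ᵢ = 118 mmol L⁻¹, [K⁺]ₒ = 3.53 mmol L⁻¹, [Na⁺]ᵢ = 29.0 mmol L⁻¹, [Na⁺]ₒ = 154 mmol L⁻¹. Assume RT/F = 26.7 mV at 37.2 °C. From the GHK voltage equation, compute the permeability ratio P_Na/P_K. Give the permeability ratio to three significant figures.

Let α = P_Na/P_K. GHK: Vm = 26.7·ln[(Kₒ + α·Naₒ)/(Kᵢ + α·Naᵢ)].
e^(Vm/26.7) = e^(-49.0/26.7) = 0.15958
So 0.15958·(Kᵢ + α·Naᵢ) = Kₒ + α·Naₒ → α = (0.15958·118.0 − 3.53) / (154.0 − 0.15958·29.0)
α = (18.83 − 3.53) / (154.0 − 4.628) = 15.3/149.4 = 0.1024

0.102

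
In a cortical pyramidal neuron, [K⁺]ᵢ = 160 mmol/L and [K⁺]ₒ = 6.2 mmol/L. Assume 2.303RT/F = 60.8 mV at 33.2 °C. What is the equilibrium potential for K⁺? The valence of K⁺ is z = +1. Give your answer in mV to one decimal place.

E = (60.8/z) · log₁₀([K⁺]_out/[K⁺]_in) with z = +1.
= (60.8/1) · log₁₀(6.2/160) = 60.80 · log₁₀(0.03875)
= 60.80 · (-1.4117) = -85.83 mV

-85.8 mV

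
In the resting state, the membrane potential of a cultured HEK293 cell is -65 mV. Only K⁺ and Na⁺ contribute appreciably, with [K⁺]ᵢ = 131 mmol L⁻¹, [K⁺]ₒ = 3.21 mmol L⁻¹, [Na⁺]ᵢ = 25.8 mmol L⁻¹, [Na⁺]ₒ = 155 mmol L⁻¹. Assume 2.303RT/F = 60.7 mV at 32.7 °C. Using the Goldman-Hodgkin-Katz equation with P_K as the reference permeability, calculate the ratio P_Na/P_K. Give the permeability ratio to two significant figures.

Let α = P_Na/P_K. GHK: Vm = 60.7·log₁₀[(Kₒ + α·Naₒ)/(Kᵢ + α·Naᵢ)].
10^(Vm/60.7) = 10^(-65.0/60.7) = 0.084949
So 0.084949·(Kᵢ + α·Naᵢ) = Kₒ + α·Naₒ → α = (0.084949·131.0 − 3.21) / (155.0 − 0.084949·25.8)
α = (11.13 − 3.21) / (155.0 − 2.192) = 7.918/152.8 = 0.05182

0.052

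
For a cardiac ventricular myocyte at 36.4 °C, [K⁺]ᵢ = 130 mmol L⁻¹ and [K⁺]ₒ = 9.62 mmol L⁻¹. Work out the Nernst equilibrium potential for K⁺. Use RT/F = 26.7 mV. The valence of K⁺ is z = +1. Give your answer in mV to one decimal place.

E = (26.7/z) · ln([K⁺]_out/[K⁺]_in) with z = +1.
= (26.7/1) · ln(9.62/130) = 26.70 · ln(0.074)
= 26.70 · (-2.6037) = -69.52 mV

-69.5 mV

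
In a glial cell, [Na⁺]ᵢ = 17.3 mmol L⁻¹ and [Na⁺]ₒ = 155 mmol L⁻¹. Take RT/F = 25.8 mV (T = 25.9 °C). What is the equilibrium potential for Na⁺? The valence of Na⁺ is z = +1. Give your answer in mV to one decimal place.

56.6 mV

E = (25.8/z) · ln([Na⁺]_out/[Na⁺]_in) with z = +1.
= (25.8/1) · ln(155/17.3) = 25.80 · ln(8.96)
= 25.80 · (2.1927) = 56.57 mV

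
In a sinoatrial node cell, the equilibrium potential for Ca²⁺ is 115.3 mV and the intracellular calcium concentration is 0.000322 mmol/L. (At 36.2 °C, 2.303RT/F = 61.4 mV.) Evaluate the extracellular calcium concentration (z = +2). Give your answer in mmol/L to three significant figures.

1.83 mmol/L

Nernst: E = (61.4/2) · log₁₀([out]/[in]), so log₁₀([out]/[in]) = 115.3 × 2 / 61.4 = 3.7557.
[out]/[in] = 10^(3.7557) = 5698.
[out] = 5698 × 0.000322 = 1.835 mmol/L.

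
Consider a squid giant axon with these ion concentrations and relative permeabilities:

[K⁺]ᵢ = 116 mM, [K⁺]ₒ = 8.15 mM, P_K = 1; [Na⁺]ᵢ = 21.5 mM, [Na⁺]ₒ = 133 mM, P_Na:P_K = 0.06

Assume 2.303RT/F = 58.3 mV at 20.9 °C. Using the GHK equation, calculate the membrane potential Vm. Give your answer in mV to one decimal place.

Vm = 58.3 · log₁₀[(Σ P·[cation]ₒ + Σ P·[anion]ᵢ) / (Σ P·[cation]ᵢ + Σ P·[anion]ₒ)]
Numerator = 1×8.15 + 0.06×133 = 16.13
Denominator = 1×116 + 0.06×21.5 = 117.3
Vm = 58.3 · log₁₀(0.13752) = 58.3 × (-0.8616) = -50.23 mV

-50.2 mV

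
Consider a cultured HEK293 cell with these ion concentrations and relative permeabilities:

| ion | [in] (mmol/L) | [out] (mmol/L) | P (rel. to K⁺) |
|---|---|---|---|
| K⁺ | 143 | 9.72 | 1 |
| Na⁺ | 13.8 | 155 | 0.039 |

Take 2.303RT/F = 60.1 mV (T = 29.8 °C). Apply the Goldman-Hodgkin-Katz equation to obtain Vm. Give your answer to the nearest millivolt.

Vm = 60.1 · log₁₀[(Σ P·[cation]ₒ + Σ P·[anion]ᵢ) / (Σ P·[cation]ᵢ + Σ P·[anion]ₒ)]
Numerator = 1×9.72 + 0.039×155 = 15.77
Denominator = 1×143 + 0.039×13.8 = 143.5
Vm = 60.1 · log₁₀(0.10983) = 60.1 × (-0.9593) = -57.65 mV

-58 mV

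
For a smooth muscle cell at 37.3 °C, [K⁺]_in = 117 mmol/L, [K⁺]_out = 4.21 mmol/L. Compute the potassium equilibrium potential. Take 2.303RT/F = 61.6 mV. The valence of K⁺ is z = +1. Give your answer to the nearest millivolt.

-89 mV

E = (61.6/z) · log₁₀([K⁺]_out/[K⁺]_in) with z = +1.
= (61.6/1) · log₁₀(4.21/117) = 61.60 · log₁₀(0.03598)
= 61.60 · (-1.4439) = -88.94 mV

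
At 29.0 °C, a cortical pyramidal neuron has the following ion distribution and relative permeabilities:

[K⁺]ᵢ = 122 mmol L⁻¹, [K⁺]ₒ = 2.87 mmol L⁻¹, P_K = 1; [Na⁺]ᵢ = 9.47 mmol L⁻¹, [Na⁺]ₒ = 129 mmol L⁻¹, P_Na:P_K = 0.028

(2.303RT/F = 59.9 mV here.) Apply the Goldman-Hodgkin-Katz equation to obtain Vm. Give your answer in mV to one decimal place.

-76.4 mV

Vm = 59.9 · log₁₀[(Σ P·[cation]ₒ + Σ P·[anion]ᵢ) / (Σ P·[cation]ᵢ + Σ P·[anion]ₒ)]
Numerator = 1×2.87 + 0.028×129 = 6.482
Denominator = 1×122 + 0.028×9.47 = 122.3
Vm = 59.9 · log₁₀(0.053016) = 59.9 × (-1.2756) = -76.41 mV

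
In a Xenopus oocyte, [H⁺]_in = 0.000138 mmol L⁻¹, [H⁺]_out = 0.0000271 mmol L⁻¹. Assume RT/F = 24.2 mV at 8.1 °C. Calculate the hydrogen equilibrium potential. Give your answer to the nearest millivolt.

-39 mV

E = (24.2/z) · ln([H⁺]_out/[H⁺]_in) with z = +1.
= (24.2/1) · ln(0.0000271/0.000138) = 24.20 · ln(0.1964)
= 24.20 · (-1.6277) = -39.39 mV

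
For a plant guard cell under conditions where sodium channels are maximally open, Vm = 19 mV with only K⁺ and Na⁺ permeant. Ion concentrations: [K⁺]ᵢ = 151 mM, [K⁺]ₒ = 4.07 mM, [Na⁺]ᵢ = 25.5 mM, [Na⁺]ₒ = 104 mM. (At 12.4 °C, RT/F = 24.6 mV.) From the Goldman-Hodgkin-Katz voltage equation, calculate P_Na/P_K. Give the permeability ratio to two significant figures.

Let α = P_Na/P_K. GHK: Vm = 24.6·ln[(Kₒ + α·Naₒ)/(Kᵢ + α·Naᵢ)].
e^(Vm/24.6) = e^(19.0/24.6) = 2.1649
So 2.1649·(Kᵢ + α·Naᵢ) = Kₒ + α·Naₒ → α = (2.1649·151.0 − 4.07) / (104.0 − 2.1649·25.5)
α = (326.9 − 4.07) / (104.0 − 55.2) = 322.8/48.8 = 6.616

6.6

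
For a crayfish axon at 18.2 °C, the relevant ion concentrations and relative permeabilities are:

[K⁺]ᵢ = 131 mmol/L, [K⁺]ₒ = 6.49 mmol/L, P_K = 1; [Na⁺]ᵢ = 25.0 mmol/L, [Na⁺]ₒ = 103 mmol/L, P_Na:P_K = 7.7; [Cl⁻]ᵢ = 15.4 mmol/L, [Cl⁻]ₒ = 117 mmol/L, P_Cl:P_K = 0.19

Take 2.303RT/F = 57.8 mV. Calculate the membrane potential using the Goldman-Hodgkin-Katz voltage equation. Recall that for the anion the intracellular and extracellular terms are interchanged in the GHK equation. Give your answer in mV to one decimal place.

Vm = 57.8 · log₁₀[(Σ P·[cation]ₒ + Σ P·[anion]ᵢ) / (Σ P·[cation]ᵢ + Σ P·[anion]ₒ)]
Numerator = 1×6.49 + 7.7×103 + 0.19×15.4 = 802.5
Denominator = 1×131 + 7.7×25.0 + 0.19×117 = 345.7
Vm = 57.8 · log₁₀(2.3212) = 57.8 × (0.3657) = 21.14 mV

21.1 mV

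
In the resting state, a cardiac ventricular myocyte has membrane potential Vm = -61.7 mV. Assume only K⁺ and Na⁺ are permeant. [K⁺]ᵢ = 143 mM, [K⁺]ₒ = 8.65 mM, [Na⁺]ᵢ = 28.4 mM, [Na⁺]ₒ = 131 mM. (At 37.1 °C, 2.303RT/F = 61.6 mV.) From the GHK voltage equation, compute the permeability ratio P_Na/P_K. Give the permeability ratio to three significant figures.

Let α = P_Na/P_K. GHK: Vm = 61.6·log₁₀[(Kₒ + α·Naₒ)/(Kᵢ + α·Naᵢ)].
10^(Vm/61.6) = 10^(-61.7/61.6) = 0.099627
So 0.099627·(Kᵢ + α·Naᵢ) = Kₒ + α·Naₒ → α = (0.099627·143.0 − 8.65) / (131.0 − 0.099627·28.4)
α = (14.25 − 8.65) / (131.0 − 2.829) = 5.597/128.2 = 0.04367

0.0437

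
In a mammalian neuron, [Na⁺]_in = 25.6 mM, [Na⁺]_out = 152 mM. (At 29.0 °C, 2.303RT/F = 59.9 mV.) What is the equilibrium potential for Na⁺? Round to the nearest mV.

46 mV

E = (59.9/z) · log₁₀([Na⁺]_out/[Na⁺]_in) with z = +1.
= (59.9/1) · log₁₀(152/25.6) = 59.90 · log₁₀(5.938)
= 59.90 · (0.7736) = 46.34 mV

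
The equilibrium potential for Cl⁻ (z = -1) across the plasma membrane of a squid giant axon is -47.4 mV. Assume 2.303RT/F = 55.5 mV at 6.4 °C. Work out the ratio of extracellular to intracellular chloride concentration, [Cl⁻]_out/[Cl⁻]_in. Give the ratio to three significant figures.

log₁₀([out]/[in]) = E·z/(55.5) = -47.4 × -1 / 55.5 = 0.8541
[out]/[in] = 10^(0.8541) = 7.146

7.15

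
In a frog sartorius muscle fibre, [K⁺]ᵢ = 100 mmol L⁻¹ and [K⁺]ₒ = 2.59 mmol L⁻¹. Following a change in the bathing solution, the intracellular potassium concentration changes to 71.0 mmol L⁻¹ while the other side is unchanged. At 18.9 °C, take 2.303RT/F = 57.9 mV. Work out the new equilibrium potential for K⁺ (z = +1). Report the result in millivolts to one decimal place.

After the shift: [K⁺]_out = 2.59, [K⁺]_in = 71.0 mmol L⁻¹.
E_new = (57.9/1)·log₁₀(2.59/71.0) = 57.90 · (-1.4380) = -83.26 mV

-83.3 mV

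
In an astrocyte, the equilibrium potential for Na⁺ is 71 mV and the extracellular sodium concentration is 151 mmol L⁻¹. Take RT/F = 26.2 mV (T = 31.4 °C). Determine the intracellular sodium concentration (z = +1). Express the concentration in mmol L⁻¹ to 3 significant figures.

Nernst: E = (26.2/1) · ln([out]/[in]), so ln([out]/[in]) = 71.0 × 1 / 26.2 = 2.7099.
[out]/[in] = e^(2.7099) = 15.03.
[in] = 151 / 15.03 = 10.05 mmol L⁻¹.

10.0 mmol L⁻¹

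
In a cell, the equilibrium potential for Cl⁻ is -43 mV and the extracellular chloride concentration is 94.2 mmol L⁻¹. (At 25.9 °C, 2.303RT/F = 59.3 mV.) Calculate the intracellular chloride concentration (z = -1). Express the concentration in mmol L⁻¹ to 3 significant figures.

17.7 mmol L⁻¹

Nernst: E = (59.3/-1) · log₁₀([out]/[in]), so log₁₀([out]/[in]) = -43.0 × -1 / 59.3 = 0.7251.
[out]/[in] = 10^(0.7251) = 5.31.
[in] = 94.2 / 5.31 = 17.74 mmol L⁻¹.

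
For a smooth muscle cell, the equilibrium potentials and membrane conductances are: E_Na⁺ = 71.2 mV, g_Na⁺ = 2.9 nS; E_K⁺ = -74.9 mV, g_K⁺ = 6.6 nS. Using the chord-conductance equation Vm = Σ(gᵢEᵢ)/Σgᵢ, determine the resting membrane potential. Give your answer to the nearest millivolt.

Σ gᵢEᵢ = 2.9·(71.2) + 6.6·(-74.9) = -287.86
Σ gᵢ = 2.9 + 6.6 = 9.5
Vm = -287.86 / 9.5 = -30.30 mV

-30 mV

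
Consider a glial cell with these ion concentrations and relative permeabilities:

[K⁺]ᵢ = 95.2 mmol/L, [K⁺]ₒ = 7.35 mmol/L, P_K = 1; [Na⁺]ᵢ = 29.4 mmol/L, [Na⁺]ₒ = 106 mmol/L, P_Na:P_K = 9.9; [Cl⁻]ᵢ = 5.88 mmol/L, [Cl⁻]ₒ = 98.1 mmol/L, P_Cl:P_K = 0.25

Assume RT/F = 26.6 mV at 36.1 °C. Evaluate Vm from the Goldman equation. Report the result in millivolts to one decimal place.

Vm = 26.6 · ln[(Σ P·[cation]ₒ + Σ P·[anion]ᵢ) / (Σ P·[cation]ᵢ + Σ P·[anion]ₒ)]
Numerator = 1×7.35 + 9.9×106 + 0.25×5.88 = 1058
Denominator = 1×95.2 + 9.9×29.4 + 0.25×98.1 = 410.8
Vm = 26.6 · ln(2.5761) = 26.6 × (0.9463) = 25.17 mV

25.2 mV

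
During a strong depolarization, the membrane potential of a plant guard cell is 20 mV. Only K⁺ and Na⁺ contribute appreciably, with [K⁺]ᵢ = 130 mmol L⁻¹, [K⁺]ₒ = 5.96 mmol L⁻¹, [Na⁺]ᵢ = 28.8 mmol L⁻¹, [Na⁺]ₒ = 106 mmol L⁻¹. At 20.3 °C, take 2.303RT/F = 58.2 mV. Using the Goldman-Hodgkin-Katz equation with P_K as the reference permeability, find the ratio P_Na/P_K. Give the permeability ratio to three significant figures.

Let α = P_Na/P_K. GHK: Vm = 58.2·log₁₀[(Kₒ + α·Naₒ)/(Kᵢ + α·Naᵢ)].
10^(Vm/58.2) = 10^(20.0/58.2) = 2.2062
So 2.2062·(Kᵢ + α·Naᵢ) = Kₒ + α·Naₒ → α = (2.2062·130.0 − 5.96) / (106.0 − 2.2062·28.8)
α = (286.8 − 5.96) / (106.0 − 63.54) = 280.8/42.46 = 6.614

6.61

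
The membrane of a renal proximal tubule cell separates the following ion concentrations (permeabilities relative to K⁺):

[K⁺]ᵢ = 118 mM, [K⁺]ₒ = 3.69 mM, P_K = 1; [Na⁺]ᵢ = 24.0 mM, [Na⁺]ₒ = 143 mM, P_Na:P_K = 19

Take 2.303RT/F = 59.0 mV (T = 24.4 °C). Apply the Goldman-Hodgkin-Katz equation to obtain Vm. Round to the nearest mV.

40 mV

Vm = 59.0 · log₁₀[(Σ P·[cation]ₒ + Σ P·[anion]ᵢ) / (Σ P·[cation]ᵢ + Σ P·[anion]ₒ)]
Numerator = 1×3.69 + 19×143 = 2721
Denominator = 1×118 + 19×24.0 = 574
Vm = 59.0 · log₁₀(4.7399) = 59.0 × (0.6758) = 39.87 mV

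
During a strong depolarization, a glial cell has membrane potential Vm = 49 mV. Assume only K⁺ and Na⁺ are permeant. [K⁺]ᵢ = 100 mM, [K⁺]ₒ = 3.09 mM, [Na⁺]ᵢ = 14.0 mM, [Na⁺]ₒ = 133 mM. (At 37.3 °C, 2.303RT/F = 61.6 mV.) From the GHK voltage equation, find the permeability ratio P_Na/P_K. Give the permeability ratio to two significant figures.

Let α = P_Na/P_K. GHK: Vm = 61.6·log₁₀[(Kₒ + α·Naₒ)/(Kᵢ + α·Naᵢ)].
10^(Vm/61.6) = 10^(49.0/61.6) = 6.2439
So 6.2439·(Kᵢ + α·Naᵢ) = Kₒ + α·Naₒ → α = (6.2439·100.0 − 3.09) / (133.0 − 6.2439·14.0)
α = (624.4 − 3.09) / (133.0 − 87.41) = 621.3/45.59 = 13.63

14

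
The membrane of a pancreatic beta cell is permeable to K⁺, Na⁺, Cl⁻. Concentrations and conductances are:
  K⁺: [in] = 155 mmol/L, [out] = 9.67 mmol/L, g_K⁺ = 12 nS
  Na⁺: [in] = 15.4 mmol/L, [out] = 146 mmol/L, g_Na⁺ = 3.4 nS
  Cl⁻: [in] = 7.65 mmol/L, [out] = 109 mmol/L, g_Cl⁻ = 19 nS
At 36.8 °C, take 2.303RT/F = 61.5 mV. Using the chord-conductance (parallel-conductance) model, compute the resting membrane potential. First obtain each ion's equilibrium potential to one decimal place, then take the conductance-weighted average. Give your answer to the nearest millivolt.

-59 mV

E_K⁺ = (61.5/1)·log₁₀(9.67/155) = -74.1 mV
E_Na⁺ = (61.5/1)·log₁₀(146/15.4) = 60.1 mV
E_Cl⁻ = (61.5/-1)·log₁₀(109/7.65) = -71.0 mV
Vm = (Σ gᵢEᵢ)/(Σ gᵢ) = (12·-74.1 + 3.4·60.1 + 19·-71.0) / (12 + 3.4 + 19)
= -2033.86 / 34.4 = -59.12 mV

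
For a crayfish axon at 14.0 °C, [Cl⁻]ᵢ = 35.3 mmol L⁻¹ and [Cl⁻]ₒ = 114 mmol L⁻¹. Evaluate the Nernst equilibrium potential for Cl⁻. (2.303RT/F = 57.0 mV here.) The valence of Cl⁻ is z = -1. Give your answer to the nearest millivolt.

E = (57.0/z) · log₁₀([Cl⁻]_out/[Cl⁻]_in) with z = -1.
For an anion, dividing by z = -1 reverses the sign.
= (57.0/-1) · log₁₀(114/35.3) = -57.00 · log₁₀(3.229)
= -57.00 · (0.5091) = -29.02 mV

-29 mV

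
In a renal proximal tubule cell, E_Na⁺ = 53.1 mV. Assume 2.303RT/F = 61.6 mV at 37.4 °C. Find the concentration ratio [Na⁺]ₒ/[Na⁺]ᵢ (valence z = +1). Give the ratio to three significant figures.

7.28

log₁₀([out]/[in]) = E·z/(61.6) = 53.1 × 1 / 61.6 = 0.8620
[out]/[in] = 10^(0.8620) = 7.278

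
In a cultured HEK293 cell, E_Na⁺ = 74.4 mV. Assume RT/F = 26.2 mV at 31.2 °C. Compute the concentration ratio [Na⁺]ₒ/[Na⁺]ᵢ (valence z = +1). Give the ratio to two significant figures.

ln([out]/[in]) = E·z/(26.2) = 74.4 × 1 / 26.2 = 2.8397
[out]/[in] = e^(2.8397) = 17.11

17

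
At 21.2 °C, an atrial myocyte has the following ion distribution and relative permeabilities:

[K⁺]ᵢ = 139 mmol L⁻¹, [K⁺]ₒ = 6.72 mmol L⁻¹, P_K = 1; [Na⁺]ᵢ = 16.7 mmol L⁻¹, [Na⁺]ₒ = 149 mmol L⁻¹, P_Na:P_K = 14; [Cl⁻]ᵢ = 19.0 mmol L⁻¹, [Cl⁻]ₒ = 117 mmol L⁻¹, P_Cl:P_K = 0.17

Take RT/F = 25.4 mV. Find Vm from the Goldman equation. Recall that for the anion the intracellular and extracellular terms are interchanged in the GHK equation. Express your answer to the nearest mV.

43 mV

Vm = 25.4 · ln[(Σ P·[cation]ₒ + Σ P·[anion]ᵢ) / (Σ P·[cation]ᵢ + Σ P·[anion]ₒ)]
Numerator = 1×6.72 + 14×149 + 0.17×19.0 = 2096
Denominator = 1×139 + 14×16.7 + 0.17×117 = 392.7
Vm = 25.4 · ln(5.3374) = 25.4 × (1.6747) = 42.54 mV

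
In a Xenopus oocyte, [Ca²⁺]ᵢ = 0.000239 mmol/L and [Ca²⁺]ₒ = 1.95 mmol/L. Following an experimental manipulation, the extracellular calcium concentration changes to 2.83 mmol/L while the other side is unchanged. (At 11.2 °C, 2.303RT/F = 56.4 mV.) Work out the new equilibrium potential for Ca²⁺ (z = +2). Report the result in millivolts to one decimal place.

114.9 mV

After the shift: [Ca²⁺]_out = 2.83, [Ca²⁺]_in = 0.000239 mmol/L.
E_new = (56.4/2)·log₁₀(2.83/0.000239) = 28.20 · (4.0734) = 114.87 mV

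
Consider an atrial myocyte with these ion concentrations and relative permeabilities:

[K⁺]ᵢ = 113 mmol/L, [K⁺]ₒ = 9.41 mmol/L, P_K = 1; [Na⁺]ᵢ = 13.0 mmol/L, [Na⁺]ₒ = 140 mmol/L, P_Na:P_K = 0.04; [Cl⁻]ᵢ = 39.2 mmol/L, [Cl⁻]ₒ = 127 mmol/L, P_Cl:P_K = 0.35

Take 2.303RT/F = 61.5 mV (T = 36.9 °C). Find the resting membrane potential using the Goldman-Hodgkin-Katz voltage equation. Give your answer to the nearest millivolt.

-46 mV

Vm = 61.5 · log₁₀[(Σ P·[cation]ₒ + Σ P·[anion]ᵢ) / (Σ P·[cation]ᵢ + Σ P·[anion]ₒ)]
Numerator = 1×9.41 + 0.04×140 + 0.35×39.2 = 28.73
Denominator = 1×113 + 0.04×13.0 + 0.35×127 = 158
Vm = 61.5 · log₁₀(0.18187) = 61.5 × (-0.7402) = -45.52 mV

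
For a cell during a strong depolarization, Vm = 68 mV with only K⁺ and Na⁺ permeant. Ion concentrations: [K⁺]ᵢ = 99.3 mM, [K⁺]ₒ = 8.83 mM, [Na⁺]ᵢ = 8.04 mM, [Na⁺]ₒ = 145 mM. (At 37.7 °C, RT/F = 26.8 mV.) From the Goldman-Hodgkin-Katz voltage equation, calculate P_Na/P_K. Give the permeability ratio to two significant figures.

29

Let α = P_Na/P_K. GHK: Vm = 26.8·ln[(Kₒ + α·Naₒ)/(Kᵢ + α·Naᵢ)].
e^(Vm/26.8) = e^(68.0/26.8) = 12.646
So 12.646·(Kᵢ + α·Naᵢ) = Kₒ + α·Naₒ → α = (12.646·99.3 − 8.83) / (145.0 − 12.646·8.04)
α = (1256 − 8.83) / (145.0 − 101.7) = 1247/43.33 = 28.78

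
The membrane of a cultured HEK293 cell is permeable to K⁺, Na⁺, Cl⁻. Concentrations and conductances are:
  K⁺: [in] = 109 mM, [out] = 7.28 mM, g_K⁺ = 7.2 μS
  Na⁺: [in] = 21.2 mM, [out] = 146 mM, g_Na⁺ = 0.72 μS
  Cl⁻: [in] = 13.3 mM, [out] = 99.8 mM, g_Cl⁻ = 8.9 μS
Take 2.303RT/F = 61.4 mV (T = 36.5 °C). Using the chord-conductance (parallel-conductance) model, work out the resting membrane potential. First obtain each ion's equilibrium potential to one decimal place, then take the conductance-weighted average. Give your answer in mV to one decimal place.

E_K⁺ = (61.4/1)·log₁₀(7.28/109) = -72.2 mV
E_Na⁺ = (61.4/1)·log₁₀(146/21.2) = 51.5 mV
E_Cl⁻ = (61.4/-1)·log₁₀(99.8/13.3) = -53.7 mV
Vm = (Σ gᵢEᵢ)/(Σ gᵢ) = (7.2·-72.2 + 0.72·51.5 + 8.9·-53.7) / (7.2 + 0.72 + 8.9)
= -960.69 / 16.82 = -57.12 mV

-57.1 mV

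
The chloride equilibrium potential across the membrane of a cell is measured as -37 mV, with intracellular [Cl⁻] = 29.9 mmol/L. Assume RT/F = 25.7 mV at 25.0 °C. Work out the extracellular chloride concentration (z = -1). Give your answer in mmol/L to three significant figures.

126 mmol/L

Nernst: E = (25.7/-1) · ln([out]/[in]), so ln([out]/[in]) = -37.0 × -1 / 25.7 = 1.4397.
[out]/[in] = e^(1.4397) = 4.219.
[out] = 4.219 × 29.9 = 126.2 mmol/L.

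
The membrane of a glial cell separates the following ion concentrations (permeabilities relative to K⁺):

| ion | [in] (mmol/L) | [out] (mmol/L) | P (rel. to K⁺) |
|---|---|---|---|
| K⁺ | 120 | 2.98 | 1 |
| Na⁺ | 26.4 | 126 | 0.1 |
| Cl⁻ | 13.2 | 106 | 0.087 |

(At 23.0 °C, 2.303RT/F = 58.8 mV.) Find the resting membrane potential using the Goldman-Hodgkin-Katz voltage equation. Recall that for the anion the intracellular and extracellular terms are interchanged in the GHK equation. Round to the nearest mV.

-53 mV

Vm = 58.8 · log₁₀[(Σ P·[cation]ₒ + Σ P·[anion]ᵢ) / (Σ P·[cation]ᵢ + Σ P·[anion]ₒ)]
Numerator = 1×2.98 + 0.1×126 + 0.087×13.2 = 16.73
Denominator = 1×120 + 0.1×26.4 + 0.087×106 = 131.9
Vm = 58.8 · log₁₀(0.12686) = 58.8 × (-0.8967) = -52.72 mV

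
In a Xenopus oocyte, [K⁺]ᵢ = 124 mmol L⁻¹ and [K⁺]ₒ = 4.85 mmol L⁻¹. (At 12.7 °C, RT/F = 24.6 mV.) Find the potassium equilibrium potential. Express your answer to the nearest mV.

E = (24.6/z) · ln([K⁺]_out/[K⁺]_in) with z = +1.
= (24.6/1) · ln(4.85/124) = 24.60 · ln(0.03911)
= 24.60 · (-3.2413) = -79.74 mV

-80 mV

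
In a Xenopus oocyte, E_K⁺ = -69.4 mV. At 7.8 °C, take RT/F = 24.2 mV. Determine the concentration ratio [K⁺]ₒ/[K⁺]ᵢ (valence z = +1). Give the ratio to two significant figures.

0.057

ln([out]/[in]) = E·z/(24.2) = -69.4 × 1 / 24.2 = -2.8678
[out]/[in] = e^(-2.8678) = 0.05683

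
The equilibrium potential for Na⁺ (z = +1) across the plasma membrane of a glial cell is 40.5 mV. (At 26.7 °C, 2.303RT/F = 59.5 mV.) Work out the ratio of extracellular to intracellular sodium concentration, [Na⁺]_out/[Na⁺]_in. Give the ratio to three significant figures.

4.79

log₁₀([out]/[in]) = E·z/(59.5) = 40.5 × 1 / 59.5 = 0.6807
[out]/[in] = 10^(0.6807) = 4.794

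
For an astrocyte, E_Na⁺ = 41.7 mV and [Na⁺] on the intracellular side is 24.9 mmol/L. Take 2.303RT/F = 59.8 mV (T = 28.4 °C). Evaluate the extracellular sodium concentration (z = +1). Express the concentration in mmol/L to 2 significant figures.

Nernst: E = (59.8/1) · log₁₀([out]/[in]), so log₁₀([out]/[in]) = 41.7 × 1 / 59.8 = 0.6973.
[out]/[in] = 10^(0.6973) = 4.981.
[out] = 4.981 × 24.9 = 124 mmol/L.

120 mmol/L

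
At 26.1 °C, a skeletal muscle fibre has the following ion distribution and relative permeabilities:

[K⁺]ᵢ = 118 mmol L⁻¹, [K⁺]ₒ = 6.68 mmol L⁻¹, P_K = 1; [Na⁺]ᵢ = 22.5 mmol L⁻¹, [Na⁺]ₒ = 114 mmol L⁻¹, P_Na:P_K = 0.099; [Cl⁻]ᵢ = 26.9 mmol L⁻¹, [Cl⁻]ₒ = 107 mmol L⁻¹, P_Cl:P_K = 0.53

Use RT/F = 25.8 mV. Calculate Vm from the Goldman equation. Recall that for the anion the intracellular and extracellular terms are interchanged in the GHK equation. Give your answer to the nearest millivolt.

-44 mV

Vm = 25.8 · ln[(Σ P·[cation]ₒ + Σ P·[anion]ᵢ) / (Σ P·[cation]ᵢ + Σ P·[anion]ₒ)]
Numerator = 1×6.68 + 0.099×114 + 0.53×26.9 = 32.22
Denominator = 1×118 + 0.099×22.5 + 0.53×107 = 176.9
Vm = 25.8 · ln(0.18212) = 25.8 × (-1.7031) = -43.94 mV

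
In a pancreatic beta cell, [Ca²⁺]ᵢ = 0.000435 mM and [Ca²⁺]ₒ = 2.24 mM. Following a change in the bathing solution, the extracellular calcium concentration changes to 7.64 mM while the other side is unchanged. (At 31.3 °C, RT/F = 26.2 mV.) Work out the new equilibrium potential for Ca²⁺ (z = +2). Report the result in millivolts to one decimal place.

After the shift: [Ca²⁺]_out = 7.64, [Ca²⁺]_in = 0.000435 mM.
E_new = (26.2/2)·ln(7.64/0.000435) = 13.10 · (9.7736) = 128.03 mV

128.0 mV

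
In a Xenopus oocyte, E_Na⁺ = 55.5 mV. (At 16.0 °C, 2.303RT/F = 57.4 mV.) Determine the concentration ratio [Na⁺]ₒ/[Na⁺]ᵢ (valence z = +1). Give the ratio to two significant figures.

9.3

log₁₀([out]/[in]) = E·z/(57.4) = 55.5 × 1 / 57.4 = 0.9669
[out]/[in] = 10^(0.9669) = 9.266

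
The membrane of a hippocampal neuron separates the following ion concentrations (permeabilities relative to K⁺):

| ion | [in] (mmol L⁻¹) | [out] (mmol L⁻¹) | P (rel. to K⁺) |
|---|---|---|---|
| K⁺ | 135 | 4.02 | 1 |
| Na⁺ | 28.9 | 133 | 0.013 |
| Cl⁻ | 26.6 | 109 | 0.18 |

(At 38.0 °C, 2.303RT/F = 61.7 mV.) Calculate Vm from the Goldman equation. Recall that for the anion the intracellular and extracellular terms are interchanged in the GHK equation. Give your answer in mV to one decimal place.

-72.0 mV

Vm = 61.7 · log₁₀[(Σ P·[cation]ₒ + Σ P·[anion]ᵢ) / (Σ P·[cation]ᵢ + Σ P·[anion]ₒ)]
Numerator = 1×4.02 + 0.013×133 + 0.18×26.6 = 10.54
Denominator = 1×135 + 0.013×28.9 + 0.18×109 = 155
Vm = 61.7 · log₁₀(0.067983) = 61.7 × (-1.1676) = -72.04 mV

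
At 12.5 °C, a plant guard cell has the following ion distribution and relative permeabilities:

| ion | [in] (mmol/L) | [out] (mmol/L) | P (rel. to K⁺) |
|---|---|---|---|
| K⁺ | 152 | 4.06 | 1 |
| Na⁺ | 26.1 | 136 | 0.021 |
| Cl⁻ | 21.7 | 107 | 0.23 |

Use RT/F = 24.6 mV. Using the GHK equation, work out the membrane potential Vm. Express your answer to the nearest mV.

Vm = 24.6 · ln[(Σ P·[cation]ₒ + Σ P·[anion]ᵢ) / (Σ P·[cation]ᵢ + Σ P·[anion]ₒ)]
Numerator = 1×4.06 + 0.021×136 + 0.23×21.7 = 11.91
Denominator = 1×152 + 0.021×26.1 + 0.23×107 = 177.2
Vm = 24.6 · ln(0.067211) = 24.6 × (-2.6999) = -66.42 mV

-66 mV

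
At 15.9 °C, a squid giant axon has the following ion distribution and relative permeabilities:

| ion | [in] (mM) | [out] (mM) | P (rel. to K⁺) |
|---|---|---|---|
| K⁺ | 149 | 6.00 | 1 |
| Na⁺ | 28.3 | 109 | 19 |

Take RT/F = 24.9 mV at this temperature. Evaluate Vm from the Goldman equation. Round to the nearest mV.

28 mV

Vm = 24.9 · ln[(Σ P·[cation]ₒ + Σ P·[anion]ᵢ) / (Σ P·[cation]ᵢ + Σ P·[anion]ₒ)]
Numerator = 1×6.00 + 19×109 = 2077
Denominator = 1×149 + 19×28.3 = 686.7
Vm = 24.9 · ln(3.0246) = 24.9 × (1.1068) = 27.56 mV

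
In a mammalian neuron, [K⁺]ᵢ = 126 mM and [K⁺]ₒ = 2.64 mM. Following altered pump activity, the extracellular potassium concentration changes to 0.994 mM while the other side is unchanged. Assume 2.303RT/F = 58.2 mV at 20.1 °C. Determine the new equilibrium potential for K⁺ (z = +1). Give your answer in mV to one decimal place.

After the shift: [K⁺]_out = 0.994, [K⁺]_in = 126 mM.
E_new = (58.2/1)·log₁₀(0.994/126) = 58.20 · (-2.1030) = -122.39 mV

-122.4 mV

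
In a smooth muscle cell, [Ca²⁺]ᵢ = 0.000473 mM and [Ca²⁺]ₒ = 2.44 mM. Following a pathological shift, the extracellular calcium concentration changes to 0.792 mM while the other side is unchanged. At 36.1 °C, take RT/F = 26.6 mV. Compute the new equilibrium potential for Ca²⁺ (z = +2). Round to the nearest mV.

99 mV

After the shift: [Ca²⁺]_out = 0.792, [Ca²⁺]_in = 0.000473 mM.
E_new = (26.6/2)·ln(0.792/0.000473) = 13.30 · (7.4232) = 98.73 mV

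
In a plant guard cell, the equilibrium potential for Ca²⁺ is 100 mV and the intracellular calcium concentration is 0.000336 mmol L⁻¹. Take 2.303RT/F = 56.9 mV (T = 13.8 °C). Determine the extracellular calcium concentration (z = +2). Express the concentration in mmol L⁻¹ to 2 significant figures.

1.1 mmol L⁻¹

Nernst: E = (56.9/2) · log₁₀([out]/[in]), so log₁₀([out]/[in]) = 100.0 × 2 / 56.9 = 3.5149.
[out]/[in] = 10^(3.5149) = 3273.
[out] = 3273 × 0.000336 = 1.1 mmol L⁻¹.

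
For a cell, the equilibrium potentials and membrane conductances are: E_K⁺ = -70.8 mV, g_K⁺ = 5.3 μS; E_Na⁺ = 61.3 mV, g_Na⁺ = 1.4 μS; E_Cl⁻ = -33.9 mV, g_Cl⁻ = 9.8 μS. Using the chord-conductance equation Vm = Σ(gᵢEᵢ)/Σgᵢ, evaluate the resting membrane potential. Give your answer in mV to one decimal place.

-37.7 mV

Σ gᵢEᵢ = 5.3·(-70.8) + 1.4·(61.3) + 9.8·(-33.9) = -621.64
Σ gᵢ = 5.3 + 1.4 + 9.8 = 16.5
Vm = -621.64 / 16.5 = -37.68 mV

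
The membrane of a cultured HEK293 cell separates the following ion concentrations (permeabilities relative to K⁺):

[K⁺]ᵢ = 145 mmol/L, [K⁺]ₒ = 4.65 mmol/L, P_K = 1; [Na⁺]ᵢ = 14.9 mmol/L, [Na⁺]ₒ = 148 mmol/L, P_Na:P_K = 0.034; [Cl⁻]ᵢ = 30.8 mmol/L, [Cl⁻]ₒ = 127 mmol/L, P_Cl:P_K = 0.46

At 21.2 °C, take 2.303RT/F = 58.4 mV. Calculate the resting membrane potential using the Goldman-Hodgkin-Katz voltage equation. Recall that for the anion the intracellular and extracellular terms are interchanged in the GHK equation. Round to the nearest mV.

Vm = 58.4 · log₁₀[(Σ P·[cation]ₒ + Σ P·[anion]ᵢ) / (Σ P·[cation]ᵢ + Σ P·[anion]ₒ)]
Numerator = 1×4.65 + 0.034×148 + 0.46×30.8 = 23.85
Denominator = 1×145 + 0.034×14.9 + 0.46×127 = 203.9
Vm = 58.4 · log₁₀(0.11695) = 58.4 × (-0.9320) = -54.43 mV

-54 mV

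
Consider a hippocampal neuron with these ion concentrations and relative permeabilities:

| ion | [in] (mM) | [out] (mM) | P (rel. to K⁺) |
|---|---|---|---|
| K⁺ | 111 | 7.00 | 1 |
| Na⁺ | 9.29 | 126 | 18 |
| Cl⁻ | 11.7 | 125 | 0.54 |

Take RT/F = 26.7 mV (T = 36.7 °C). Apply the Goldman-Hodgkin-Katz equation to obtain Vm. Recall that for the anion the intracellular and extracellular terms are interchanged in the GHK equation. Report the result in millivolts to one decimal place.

50.4 mV

Vm = 26.7 · ln[(Σ P·[cation]ₒ + Σ P·[anion]ᵢ) / (Σ P·[cation]ᵢ + Σ P·[anion]ₒ)]
Numerator = 1×7.00 + 18×126 + 0.54×11.7 = 2281
Denominator = 1×111 + 18×9.29 + 0.54×125 = 345.7
Vm = 26.7 · ln(6.5987) = 26.7 × (1.8869) = 50.38 mV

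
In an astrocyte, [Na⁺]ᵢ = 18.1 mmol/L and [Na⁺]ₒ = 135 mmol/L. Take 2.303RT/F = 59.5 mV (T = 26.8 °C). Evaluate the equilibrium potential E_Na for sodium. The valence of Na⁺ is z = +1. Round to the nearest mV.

52 mV

E = (59.5/z) · log₁₀([Na⁺]_out/[Na⁺]_in) with z = +1.
= (59.5/1) · log₁₀(135/18.1) = 59.50 · log₁₀(7.459)
= 59.50 · (0.8727) = 51.92 mV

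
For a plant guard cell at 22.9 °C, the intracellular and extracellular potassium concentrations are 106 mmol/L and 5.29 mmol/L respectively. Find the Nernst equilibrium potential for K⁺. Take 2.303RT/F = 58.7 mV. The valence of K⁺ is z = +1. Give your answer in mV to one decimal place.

E = (58.7/z) · log₁₀([K⁺]_out/[K⁺]_in) with z = +1.
= (58.7/1) · log₁₀(5.29/106) = 58.70 · log₁₀(0.04991)
= 58.70 · (-1.3019) = -76.42 mV

-76.4 mV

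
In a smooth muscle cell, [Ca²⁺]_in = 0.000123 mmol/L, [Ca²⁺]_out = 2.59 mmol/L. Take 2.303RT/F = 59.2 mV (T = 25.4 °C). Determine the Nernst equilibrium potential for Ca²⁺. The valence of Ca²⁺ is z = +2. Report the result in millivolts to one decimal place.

128.0 mV

E = (59.2/z) · log₁₀([Ca²⁺]_out/[Ca²⁺]_in) with z = +2.
= (59.2/2) · log₁₀(2.59/0.000123) = 29.60 · log₁₀(2.106e+04)
= 29.60 · (4.3234) = 127.97 mV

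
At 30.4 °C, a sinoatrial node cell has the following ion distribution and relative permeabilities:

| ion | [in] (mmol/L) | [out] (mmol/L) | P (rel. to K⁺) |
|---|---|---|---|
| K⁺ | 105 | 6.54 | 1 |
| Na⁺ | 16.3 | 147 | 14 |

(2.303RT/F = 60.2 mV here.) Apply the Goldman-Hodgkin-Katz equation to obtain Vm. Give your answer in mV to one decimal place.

Vm = 60.2 · log₁₀[(Σ P·[cation]ₒ + Σ P·[anion]ᵢ) / (Σ P·[cation]ᵢ + Σ P·[anion]ₒ)]
Numerator = 1×6.54 + 14×147 = 2065
Denominator = 1×105 + 14×16.3 = 333.2
Vm = 60.2 · log₁₀(6.1961) = 60.2 × (0.7921) = 47.69 mV

47.7 mV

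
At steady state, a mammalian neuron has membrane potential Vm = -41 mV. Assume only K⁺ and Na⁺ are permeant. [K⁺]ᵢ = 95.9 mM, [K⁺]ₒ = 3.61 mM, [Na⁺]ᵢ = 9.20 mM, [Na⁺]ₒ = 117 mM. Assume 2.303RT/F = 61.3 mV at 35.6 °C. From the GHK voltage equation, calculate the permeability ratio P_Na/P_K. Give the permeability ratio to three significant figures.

Let α = P_Na/P_K. GHK: Vm = 61.3·log₁₀[(Kₒ + α·Naₒ)/(Kᵢ + α·Naᵢ)].
10^(Vm/61.3) = 10^(-41.0/61.3) = 0.21437
So 0.21437·(Kᵢ + α·Naᵢ) = Kₒ + α·Naₒ → α = (0.21437·95.9 − 3.61) / (117.0 − 0.21437·9.2)
α = (20.56 − 3.61) / (117.0 − 1.972) = 16.95/115 = 0.1473

0.147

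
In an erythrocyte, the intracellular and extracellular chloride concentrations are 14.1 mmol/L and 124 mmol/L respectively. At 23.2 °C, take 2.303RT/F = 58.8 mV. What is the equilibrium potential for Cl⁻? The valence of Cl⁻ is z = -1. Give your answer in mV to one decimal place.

E = (58.8/z) · log₁₀([Cl⁻]_out/[Cl⁻]_in) with z = -1.
For an anion, dividing by z = -1 reverses the sign.
= (58.8/-1) · log₁₀(124/14.1) = -58.80 · log₁₀(8.794)
= -58.80 · (0.9442) = -55.52 mV

-55.5 mV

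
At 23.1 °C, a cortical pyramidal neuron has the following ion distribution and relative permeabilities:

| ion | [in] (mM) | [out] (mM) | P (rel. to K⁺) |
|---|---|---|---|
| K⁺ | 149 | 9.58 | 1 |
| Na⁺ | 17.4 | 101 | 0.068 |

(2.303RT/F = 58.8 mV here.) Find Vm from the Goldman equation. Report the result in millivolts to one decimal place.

Vm = 58.8 · log₁₀[(Σ P·[cation]ₒ + Σ P·[anion]ᵢ) / (Σ P·[cation]ᵢ + Σ P·[anion]ₒ)]
Numerator = 1×9.58 + 0.068×101 = 16.45
Denominator = 1×149 + 0.068×17.4 = 150.2
Vm = 58.8 · log₁₀(0.10952) = 58.8 × (-0.9605) = -56.48 mV

-56.5 mV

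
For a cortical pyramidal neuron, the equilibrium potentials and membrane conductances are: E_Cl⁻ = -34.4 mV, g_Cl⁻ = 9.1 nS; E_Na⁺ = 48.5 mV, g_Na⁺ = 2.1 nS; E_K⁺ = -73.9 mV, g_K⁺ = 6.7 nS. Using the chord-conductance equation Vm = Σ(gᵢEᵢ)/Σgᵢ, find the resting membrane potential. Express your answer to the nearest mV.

Σ gᵢEᵢ = 9.1·(-34.4) + 2.1·(48.5) + 6.7·(-73.9) = -706.32
Σ gᵢ = 9.1 + 2.1 + 6.7 = 17.9
Vm = -706.32 / 17.9 = -39.46 mV

-39 mV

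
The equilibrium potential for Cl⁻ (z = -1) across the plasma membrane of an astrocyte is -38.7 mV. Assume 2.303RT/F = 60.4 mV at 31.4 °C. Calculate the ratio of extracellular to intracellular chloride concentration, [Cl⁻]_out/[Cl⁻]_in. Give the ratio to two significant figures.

4.4

log₁₀([out]/[in]) = E·z/(60.4) = -38.7 × -1 / 60.4 = 0.6407
[out]/[in] = 10^(0.6407) = 4.372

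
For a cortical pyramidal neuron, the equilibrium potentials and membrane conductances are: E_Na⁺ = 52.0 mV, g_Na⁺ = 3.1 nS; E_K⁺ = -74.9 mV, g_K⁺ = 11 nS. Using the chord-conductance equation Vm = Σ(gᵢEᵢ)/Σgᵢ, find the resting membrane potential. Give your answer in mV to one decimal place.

-47.0 mV

Σ gᵢEᵢ = 3.1·(52.0) + 11·(-74.9) = -662.70
Σ gᵢ = 3.1 + 11 = 14.1
Vm = -662.70 / 14.1 = -47.00 mV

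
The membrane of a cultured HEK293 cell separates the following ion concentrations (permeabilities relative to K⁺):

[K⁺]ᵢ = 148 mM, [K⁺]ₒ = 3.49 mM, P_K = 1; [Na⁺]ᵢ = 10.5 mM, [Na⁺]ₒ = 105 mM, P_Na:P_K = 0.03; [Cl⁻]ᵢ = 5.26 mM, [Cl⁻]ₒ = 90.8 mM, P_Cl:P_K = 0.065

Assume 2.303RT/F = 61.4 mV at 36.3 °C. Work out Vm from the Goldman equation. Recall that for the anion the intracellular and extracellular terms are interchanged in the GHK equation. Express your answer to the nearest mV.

Vm = 61.4 · log₁₀[(Σ P·[cation]ₒ + Σ P·[anion]ᵢ) / (Σ P·[cation]ᵢ + Σ P·[anion]ₒ)]
Numerator = 1×3.49 + 0.03×105 + 0.065×5.26 = 6.982
Denominator = 1×148 + 0.03×10.5 + 0.065×90.8 = 154.2
Vm = 61.4 · log₁₀(0.045273) = 61.4 × (-1.3442) = -82.53 mV

-83 mV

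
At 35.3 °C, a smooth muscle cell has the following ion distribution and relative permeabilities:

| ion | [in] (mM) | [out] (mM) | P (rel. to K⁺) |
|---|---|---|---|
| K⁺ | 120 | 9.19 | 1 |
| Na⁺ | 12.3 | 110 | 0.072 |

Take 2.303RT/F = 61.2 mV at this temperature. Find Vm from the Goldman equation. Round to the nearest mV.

-52 mV

Vm = 61.2 · log₁₀[(Σ P·[cation]ₒ + Σ P·[anion]ᵢ) / (Σ P·[cation]ᵢ + Σ P·[anion]ₒ)]
Numerator = 1×9.19 + 0.072×110 = 17.11
Denominator = 1×120 + 0.072×12.3 = 120.9
Vm = 61.2 · log₁₀(0.14154) = 61.2 × (-0.8491) = -51.97 mV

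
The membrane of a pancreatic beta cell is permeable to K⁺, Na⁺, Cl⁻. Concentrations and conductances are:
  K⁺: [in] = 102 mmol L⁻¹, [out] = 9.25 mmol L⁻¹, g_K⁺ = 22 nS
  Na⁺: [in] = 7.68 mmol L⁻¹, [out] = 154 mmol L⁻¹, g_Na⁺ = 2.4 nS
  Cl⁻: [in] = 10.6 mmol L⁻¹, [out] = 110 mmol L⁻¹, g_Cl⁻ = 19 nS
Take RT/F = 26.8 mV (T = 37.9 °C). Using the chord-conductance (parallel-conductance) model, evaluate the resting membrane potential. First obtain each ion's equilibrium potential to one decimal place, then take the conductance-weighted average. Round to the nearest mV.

-56 mV

E_K⁺ = (26.8/1)·ln(9.25/102) = -64.3 mV
E_Na⁺ = (26.8/1)·ln(154/7.68) = 80.4 mV
E_Cl⁻ = (26.8/-1)·ln(110/10.6) = -62.7 mV
Vm = (Σ gᵢEᵢ)/(Σ gᵢ) = (22·-64.3 + 2.4·80.4 + 19·-62.7) / (22 + 2.4 + 19)
= -2412.94 / 43.4 = -55.60 mV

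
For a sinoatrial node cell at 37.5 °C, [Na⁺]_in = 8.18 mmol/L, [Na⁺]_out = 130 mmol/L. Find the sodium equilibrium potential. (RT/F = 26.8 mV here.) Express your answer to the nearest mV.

E = (26.8/z) · ln([Na⁺]_out/[Na⁺]_in) with z = +1.
= (26.8/1) · ln(130/8.18) = 26.80 · ln(15.89)
= 26.80 · (2.7658) = 74.12 mV

74 mV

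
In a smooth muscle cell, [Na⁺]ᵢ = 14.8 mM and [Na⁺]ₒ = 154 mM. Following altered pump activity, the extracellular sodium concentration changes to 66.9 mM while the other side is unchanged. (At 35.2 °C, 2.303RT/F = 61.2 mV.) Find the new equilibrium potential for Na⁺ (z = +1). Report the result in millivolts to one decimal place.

40.1 mV

After the shift: [Na⁺]_out = 66.9, [Na⁺]_in = 14.8 mM.
E_new = (61.2/1)·log₁₀(66.9/14.8) = 61.20 · (0.6552) = 40.10 mV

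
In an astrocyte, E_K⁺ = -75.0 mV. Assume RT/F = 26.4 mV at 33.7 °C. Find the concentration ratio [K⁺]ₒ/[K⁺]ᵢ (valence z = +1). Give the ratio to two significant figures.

0.058

ln([out]/[in]) = E·z/(26.4) = -75.0 × 1 / 26.4 = -2.8409
[out]/[in] = e^(-2.8409) = 0.05837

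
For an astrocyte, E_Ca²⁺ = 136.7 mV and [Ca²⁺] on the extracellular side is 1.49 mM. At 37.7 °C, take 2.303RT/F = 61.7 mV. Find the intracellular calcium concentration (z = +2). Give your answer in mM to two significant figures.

0.000055 mM

Nernst: E = (61.7/2) · log₁₀([out]/[in]), so log₁₀([out]/[in]) = 136.7 × 2 / 61.7 = 4.4311.
[out]/[in] = 10^(4.4311) = 2.698e+04.
[in] = 1.49 / 2.698e+04 = 5.522e-05 mM.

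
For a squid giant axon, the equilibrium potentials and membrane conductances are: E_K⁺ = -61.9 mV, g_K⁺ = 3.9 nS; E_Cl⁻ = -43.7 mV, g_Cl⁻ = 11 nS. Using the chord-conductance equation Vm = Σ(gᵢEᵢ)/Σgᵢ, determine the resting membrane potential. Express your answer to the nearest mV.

-48 mV

Σ gᵢEᵢ = 3.9·(-61.9) + 11·(-43.7) = -722.11
Σ gᵢ = 3.9 + 11 = 14.9
Vm = -722.11 / 14.9 = -48.46 mV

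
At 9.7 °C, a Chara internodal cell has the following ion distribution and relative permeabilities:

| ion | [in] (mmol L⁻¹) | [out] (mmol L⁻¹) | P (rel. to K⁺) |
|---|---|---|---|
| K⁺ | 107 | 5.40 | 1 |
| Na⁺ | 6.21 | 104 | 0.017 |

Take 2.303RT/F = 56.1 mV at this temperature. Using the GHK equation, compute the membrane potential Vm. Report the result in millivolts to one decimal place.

-65.9 mV

Vm = 56.1 · log₁₀[(Σ P·[cation]ₒ + Σ P·[anion]ᵢ) / (Σ P·[cation]ᵢ + Σ P·[anion]ₒ)]
Numerator = 1×5.40 + 0.017×104 = 7.168
Denominator = 1×107 + 0.017×6.21 = 107.1
Vm = 56.1 · log₁₀(0.066925) = 56.1 × (-1.1744) = -65.88 mV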